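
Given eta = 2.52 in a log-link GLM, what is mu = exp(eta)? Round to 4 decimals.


The inverse log link gives:
mu = exp(2.52) = 12.4286.

12.4286


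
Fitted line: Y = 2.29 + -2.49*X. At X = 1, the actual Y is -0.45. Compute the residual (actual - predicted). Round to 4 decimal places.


Compute yhat = 2.29 + (-2.49)(1) = -0.2000.
Residual = actual - predicted = -0.45 - -0.2000 = -0.2500.

-0.2500


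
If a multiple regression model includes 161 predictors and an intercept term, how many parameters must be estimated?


Including the intercept, the model has 161 predictor coefficients + 1 intercept.
Total = 162.

162


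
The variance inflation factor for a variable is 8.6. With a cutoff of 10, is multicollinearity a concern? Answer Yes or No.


The threshold is 10.
VIF = 8.6 is < 10.
Multicollinearity indication: No.

No


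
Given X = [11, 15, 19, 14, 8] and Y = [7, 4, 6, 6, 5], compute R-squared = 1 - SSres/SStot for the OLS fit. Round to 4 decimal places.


After computing the OLS fit (b0=5.6387, b1=-0.0029):
SSres = 5.1994, SStot = 5.2000.
R^2 = 1 - 5.1994/5.2000 = 0.0001.

0.0001


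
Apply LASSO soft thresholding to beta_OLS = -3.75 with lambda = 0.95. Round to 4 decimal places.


Absolute value: |-3.75| = 3.75.
Compare to lambda = 0.95.
Since |beta| > lambda, coefficient = sign(beta)*(|beta| - lambda) = -2.8000.

-2.8000


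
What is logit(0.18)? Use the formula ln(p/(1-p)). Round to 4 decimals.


The odds are p/(1-p) = 0.18 / 0.82 = 0.2195.
logit(p) = ln(0.2195) = -1.5163.

-1.5163


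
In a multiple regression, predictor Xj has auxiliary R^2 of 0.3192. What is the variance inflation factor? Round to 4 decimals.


VIF = 1 / (1 - 0.3192).
= 1 / 0.6808 = 1.4689.

1.4689


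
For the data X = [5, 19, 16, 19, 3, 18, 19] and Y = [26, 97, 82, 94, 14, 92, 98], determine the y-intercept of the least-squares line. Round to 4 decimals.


Compute b1 = 5.1107 from the OLS formula.
With xbar = 14.1429 and ybar = 71.8571, the intercept is:
b0 = 71.8571 - 5.1107 * 14.1429 = -0.4225.

-0.4225


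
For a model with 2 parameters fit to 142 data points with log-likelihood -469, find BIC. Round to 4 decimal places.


ln(142) = 4.955827.
k * ln(n) = 2 * 4.955827 = 9.911654.
-2L = 938.
BIC = 9.911654 + 938 = 947.911654, which rounds to 947.9117.

947.9117


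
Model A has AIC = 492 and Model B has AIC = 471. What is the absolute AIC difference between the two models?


|AIC_A - AIC_B| = |492 - 471| = 21.
Model B is preferred (lower AIC).

21


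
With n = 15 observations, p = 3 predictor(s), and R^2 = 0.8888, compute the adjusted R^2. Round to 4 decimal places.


Adjusted R^2 = 1 - (1 - R^2) * (n-1)/(n-p-1).
(1 - R^2) = 0.1112.
(n-1)/(n-p-1) = 14/11.
(1 - R^2) * (n-1) = 0.1112 * 14 = 1.5568.
Divide by (n-p-1): 1.5568 / 11 = 0.1415.
Adj R^2 = 1 - 0.1415 = 0.8585.

0.8585


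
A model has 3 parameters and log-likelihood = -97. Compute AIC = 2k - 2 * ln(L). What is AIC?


Compute:
2k = 2*3 = 6.
-2*loglik = -2*(-97) = 194.
AIC = 6 + 194 = 200.

200


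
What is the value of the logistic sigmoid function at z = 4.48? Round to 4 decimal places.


exp(-4.4800) = 0.0113.
1 + exp(-z) = 1.0113.
sigmoid = 1/1.0113 = 0.9888.

0.9888


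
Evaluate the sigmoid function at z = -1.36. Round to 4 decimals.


First, exp(1.3600) = 3.8962.
Then sigma(z) = 1/(1 + 3.8962) = 0.2042.

0.2042


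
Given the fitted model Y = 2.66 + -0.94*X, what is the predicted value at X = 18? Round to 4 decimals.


Substitute X = 18 into the equation:
Y = 2.66 + -0.94 * 18 = 2.66 + -16.9200 = -14.2600.

-14.2600


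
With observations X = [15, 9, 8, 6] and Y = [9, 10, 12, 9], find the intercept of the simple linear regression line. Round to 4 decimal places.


The slope is b1 = -0.1111.
Sample means are xbar = 9.5000 and ybar = 10.0000.
Intercept: b0 = 10.0000 - (-0.1111)(9.5000) = 11.0556.

11.0556


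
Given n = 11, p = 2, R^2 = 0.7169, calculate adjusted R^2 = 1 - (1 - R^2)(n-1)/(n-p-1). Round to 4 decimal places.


Adjusted R^2 = 1 - (1 - R^2) * (n-1)/(n-p-1).
(1 - R^2) = 0.2831.
(n-1)/(n-p-1) = 10/8.
(1 - R^2) * (n-1) = 0.2831 * 10 = 2.8310.
Divide by (n-p-1): 2.8310 / 8 = 0.3539.
Adj R^2 = 1 - 0.3539 = 0.6461.

0.6461


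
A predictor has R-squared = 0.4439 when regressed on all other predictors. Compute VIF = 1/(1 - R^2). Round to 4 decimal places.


Denominator: 1 - 0.4439 = 0.5561.
VIF = 1 / 0.5561 = 1.7982.

1.7982


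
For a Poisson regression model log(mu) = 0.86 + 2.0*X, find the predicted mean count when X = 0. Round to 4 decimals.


eta = 0.86 + 2.0 * 0 = 0.8600.
mu = exp(0.8600) = 2.3632.

2.3632


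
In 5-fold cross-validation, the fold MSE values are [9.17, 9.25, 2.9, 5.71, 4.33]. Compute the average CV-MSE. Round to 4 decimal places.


Sum of fold MSEs = 31.3600.
Average = 31.3600 / 5 = 6.2720.

6.2720


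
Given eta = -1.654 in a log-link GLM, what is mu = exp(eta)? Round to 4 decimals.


mu = exp(eta) = exp(-1.654).
= 0.1913.

0.1913


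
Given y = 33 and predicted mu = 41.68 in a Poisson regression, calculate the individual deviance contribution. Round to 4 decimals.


Compute y*ln(y/mu) = 33*ln(33/41.68) = 33*-0.233514 = -7.705962.
y - mu = -8.68.
D = 2*(-7.705962 - (-8.68)) = 1.948076, which rounds to 1.9481.

1.9481


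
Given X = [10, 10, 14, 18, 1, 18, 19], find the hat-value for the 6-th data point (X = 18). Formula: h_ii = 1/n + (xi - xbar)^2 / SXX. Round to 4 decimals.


n = 7, xbar = 12.8571.
SXX = sum((xi - xbar)^2) = 248.8571.
h = 1/7 + (18 - 12.8571)^2 / 248.8571 = 0.2491.

0.2491


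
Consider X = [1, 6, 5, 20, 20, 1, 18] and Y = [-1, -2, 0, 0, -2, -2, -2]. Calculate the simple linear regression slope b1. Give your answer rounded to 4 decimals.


The sample means are xbar = 10.1429 and ybar = -1.2857.
Compute S_xx = 466.8571 and S_xy = 0.2857.
Slope b1 = S_xy / S_xx = 0.2857 / 466.8571 = 0.0006.

0.0006


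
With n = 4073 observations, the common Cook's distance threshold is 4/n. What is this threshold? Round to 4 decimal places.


Using the rule of thumb:
Threshold = 4 / 4073 = 0.0010.

0.0010


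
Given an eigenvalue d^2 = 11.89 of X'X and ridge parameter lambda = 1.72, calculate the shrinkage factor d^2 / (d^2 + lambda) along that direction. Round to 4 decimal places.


Denominator = d^2 + lambda = 11.89 + 1.72 = 13.6100.
Shrinkage = 11.89 / 13.6100 = 0.8736.

0.8736


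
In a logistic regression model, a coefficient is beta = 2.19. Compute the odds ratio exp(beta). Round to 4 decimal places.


exp(2.19) = 8.9352.
So the odds ratio is 8.9352.

8.9352


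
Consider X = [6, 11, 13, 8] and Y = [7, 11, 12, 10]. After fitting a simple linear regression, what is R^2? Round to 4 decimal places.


Fit the OLS line: b0 = 3.7759, b1 = 0.6552.
SSres = 1.5517.
SStot = 14.0000.
R^2 = 1 - 1.5517/14.0000 = 0.8892.

0.8892


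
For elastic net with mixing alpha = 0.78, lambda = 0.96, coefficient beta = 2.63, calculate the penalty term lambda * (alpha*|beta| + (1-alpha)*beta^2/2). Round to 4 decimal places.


Compute:
L1 = 0.78 * 2.63 = 2.0514.
L2 = 0.22 * 2.63^2 / 2 = 0.7609.
Penalty = 0.96 * (2.0514 + 0.7609) = 2.6998.

2.6998


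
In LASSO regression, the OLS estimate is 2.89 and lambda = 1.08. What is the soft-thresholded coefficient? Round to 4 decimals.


Absolute value: |2.89| = 2.89.
Compare to lambda = 1.08.
Since |beta| > lambda, coefficient = sign(beta)*(|beta| - lambda) = 1.8100.

1.8100


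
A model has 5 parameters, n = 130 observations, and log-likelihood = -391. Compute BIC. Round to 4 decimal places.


ln(130) = 4.867534.
k * ln(n) = 5 * 4.867534 = 24.337670.
-2L = 782.
BIC = 24.337670 + 782 = 806.337670, which rounds to 806.3377.

806.3377


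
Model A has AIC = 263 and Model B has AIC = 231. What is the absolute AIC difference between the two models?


|AIC_A - AIC_B| = |263 - 231| = 32.
Model B is preferred (lower AIC).

32


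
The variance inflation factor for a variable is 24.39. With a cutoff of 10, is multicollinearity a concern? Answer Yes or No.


Compare VIF = 24.39 to the threshold of 10.
24.39 >= 10, so the answer is Yes.

Yes


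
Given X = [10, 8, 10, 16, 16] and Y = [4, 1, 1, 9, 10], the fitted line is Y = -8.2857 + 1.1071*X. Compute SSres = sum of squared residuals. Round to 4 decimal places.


Predicted values from Y = -8.2857 + 1.1071*X.
Residuals: [1.2147, 0.4289, -1.7853, -0.4279, 0.5721].
SSres = 5.3571.

5.3571


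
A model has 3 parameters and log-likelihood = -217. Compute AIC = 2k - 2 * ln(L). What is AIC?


AIC = 2k - 2*loglik = 2(3) - 2(-217).
= 6 + 434 = 440.

440


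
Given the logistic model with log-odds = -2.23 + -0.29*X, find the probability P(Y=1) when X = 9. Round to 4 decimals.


Compute z = -2.23 + (-0.29)(9) = -4.8400.
exp(-z) = 126.4694.
P = 1/(1 + 126.4694) = 0.0078.

0.0078


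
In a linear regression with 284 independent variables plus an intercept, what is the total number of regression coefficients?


Including the intercept, the model has 284 predictor coefficients + 1 intercept.
Total = 285.

285


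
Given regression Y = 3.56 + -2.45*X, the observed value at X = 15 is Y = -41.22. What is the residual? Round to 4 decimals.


Predicted = 3.56 + -2.45 * 15 = -33.1900.
Residual = -41.22 - -33.1900 = -8.0300.

-8.0300


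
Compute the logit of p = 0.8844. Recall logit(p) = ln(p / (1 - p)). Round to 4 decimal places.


Compute the odds: 0.8844/0.1156 = 7.6505.
Take the natural log: ln(7.6505) = 2.0348.

2.0348


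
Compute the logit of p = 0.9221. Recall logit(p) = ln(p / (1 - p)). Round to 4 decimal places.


Compute the odds: 0.9221/0.0779 = 11.8370.
Take the natural log: ln(11.8370) = 2.4712.

2.4712


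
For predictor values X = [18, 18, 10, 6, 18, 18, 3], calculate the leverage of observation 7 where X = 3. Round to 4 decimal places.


n = 7, xbar = 13.0000.
SXX = sum((xi - xbar)^2) = 258.0000.
h = 1/7 + (3 - 13.0000)^2 / 258.0000 = 0.5305.

0.5305


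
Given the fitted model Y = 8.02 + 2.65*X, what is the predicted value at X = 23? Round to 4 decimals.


Substitute X = 23 into the equation:
Y = 8.02 + 2.65 * 23 = 8.02 + 60.9500 = 68.9700.

68.9700


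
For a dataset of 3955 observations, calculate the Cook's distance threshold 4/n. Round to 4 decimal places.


Using the rule of thumb:
Threshold = 4 / 3955 = 0.0010.

0.0010


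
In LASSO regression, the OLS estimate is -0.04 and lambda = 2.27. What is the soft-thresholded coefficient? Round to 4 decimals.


|beta_OLS| = 0.04.
lambda = 2.27.
Since |beta| <= lambda, the coefficient is set to 0.
Result = 0.0000.

0.0000


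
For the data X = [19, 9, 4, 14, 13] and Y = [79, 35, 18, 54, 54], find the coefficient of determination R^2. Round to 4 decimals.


Fit the OLS line: b0 = 0.1672, b1 = 4.0536.
SSres = 18.4353.
SStot = 2102.0000.
R^2 = 1 - 18.4353/2102.0000 = 0.9912.

0.9912


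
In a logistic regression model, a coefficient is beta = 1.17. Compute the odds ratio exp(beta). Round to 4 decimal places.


Odds ratio = exp(beta) = exp(1.17).
= 3.2220.

3.2220


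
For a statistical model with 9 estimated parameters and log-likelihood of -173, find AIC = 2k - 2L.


AIC = 2*9 - 2*(-173).
= 18 + 346 = 364.

364


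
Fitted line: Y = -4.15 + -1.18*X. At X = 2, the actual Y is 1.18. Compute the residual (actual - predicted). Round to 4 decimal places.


Compute yhat = -4.15 + (-1.18)(2) = -6.5100.
Residual = actual - predicted = 1.18 - -6.5100 = 7.6900.

7.6900


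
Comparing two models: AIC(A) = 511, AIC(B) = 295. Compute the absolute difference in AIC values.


Absolute difference = |511 - 295| = 216.
The model with lower AIC (B) is preferred.

216


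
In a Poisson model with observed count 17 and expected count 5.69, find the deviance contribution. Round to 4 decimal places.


y/mu = 17/5.69 = 2.987698 (approx.), and ln(17/5.69) = 1.094503.
y * ln(y/mu) = 17 * 1.094503 = 18.606551.
y - mu = 11.31.
D = 2 * (18.606551 - 11.31) = 14.593102, which rounds to 14.5931.

14.5931


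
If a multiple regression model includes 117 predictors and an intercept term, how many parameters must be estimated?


Including the intercept, the model has 117 predictor coefficients + 1 intercept.
Total = 118.

118


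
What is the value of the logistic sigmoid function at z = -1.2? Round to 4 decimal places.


exp(1.2000) = 3.3201.
1 + exp(-z) = 4.3201.
sigmoid = 1/4.3201 = 0.2315.

0.2315


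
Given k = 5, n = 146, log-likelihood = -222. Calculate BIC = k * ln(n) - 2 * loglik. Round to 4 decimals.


ln(146) = 4.983607.
k * ln(n) = 5 * 4.983607 = 24.918035.
-2L = 444.
BIC = 24.918035 + 444 = 468.918035, which rounds to 468.9180.

468.9180


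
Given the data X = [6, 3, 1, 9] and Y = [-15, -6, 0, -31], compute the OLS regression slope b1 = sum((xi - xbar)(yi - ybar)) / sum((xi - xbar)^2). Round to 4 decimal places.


First compute the means: xbar = 4.7500, ybar = -13.0000.
Then S_xx = sum((xi - xbar)^2) = 36.7500.
S_xy = sum((xi - xbar)(yi - ybar)) = -140.0000.
b1 = S_xy / S_xx = -140.0000 / 36.7500 = -3.8095.

-3.8095


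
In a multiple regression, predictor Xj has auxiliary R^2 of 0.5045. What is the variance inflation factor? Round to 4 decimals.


Denominator: 1 - 0.5045 = 0.4955.
VIF = 1 / 0.4955 = 2.0182.

2.0182


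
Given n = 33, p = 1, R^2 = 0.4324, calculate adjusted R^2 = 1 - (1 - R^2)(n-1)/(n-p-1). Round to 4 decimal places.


Using the formula:
(1 - 0.4324) = 0.5676.
Multiply by 32/31: 0.5676 * 32 = 18.1632, then 18.1632 / 31 = 0.5859.
Adj R^2 = 1 - 0.5859 = 0.4141.

0.4141


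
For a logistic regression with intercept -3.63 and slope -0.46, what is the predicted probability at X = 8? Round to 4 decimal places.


z = -3.63 + -0.46 * 8 = -7.3100.
Sigmoid: P = 1 / (1 + exp(7.3100)) = 0.0007.

0.0007


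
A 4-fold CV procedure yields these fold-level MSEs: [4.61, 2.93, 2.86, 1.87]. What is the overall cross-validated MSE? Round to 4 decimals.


Sum of fold MSEs = 12.2700.
Average = 12.2700 / 4 = 3.0675.

3.0675


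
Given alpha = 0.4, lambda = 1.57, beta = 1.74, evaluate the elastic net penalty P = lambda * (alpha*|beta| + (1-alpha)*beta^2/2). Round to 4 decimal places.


Compute:
L1 = 0.4 * 1.74 = 0.6960.
L2 = 0.6 * 1.74^2 / 2 = 0.9083.
Penalty = 1.57 * (0.6960 + 0.9083) = 2.5187.

2.5187


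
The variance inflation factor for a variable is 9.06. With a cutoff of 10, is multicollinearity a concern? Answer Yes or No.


The threshold is 10.
VIF = 9.06 is < 10.
Multicollinearity indication: No.

No


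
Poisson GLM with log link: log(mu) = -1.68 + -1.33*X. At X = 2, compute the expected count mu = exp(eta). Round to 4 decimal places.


Compute eta = -1.68 + -1.33 * 2 = -4.3400.
Apply inverse link: mu = e^-4.3400 = 0.0130.

0.0130


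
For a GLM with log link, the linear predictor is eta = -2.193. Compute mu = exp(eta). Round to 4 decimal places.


The inverse log link gives:
mu = exp(-2.193) = 0.1116.

0.1116


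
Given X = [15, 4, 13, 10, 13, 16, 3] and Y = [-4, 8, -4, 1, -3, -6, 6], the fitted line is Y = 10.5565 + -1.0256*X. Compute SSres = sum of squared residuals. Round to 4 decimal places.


For each point, residual = actual - predicted.
Residuals: [0.8275, 1.5459, -1.2237, 0.6995, -0.2237, -0.1469, -1.4797].
Sum of squared residuals = 7.3224.

7.3224


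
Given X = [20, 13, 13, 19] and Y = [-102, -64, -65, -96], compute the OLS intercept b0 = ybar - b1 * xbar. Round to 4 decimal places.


Compute b1 = -5.3158 from the OLS formula.
With xbar = 16.2500 and ybar = -81.7500, the intercept is:
b0 = -81.7500 - -5.3158 * 16.2500 = 4.6316.

4.6316


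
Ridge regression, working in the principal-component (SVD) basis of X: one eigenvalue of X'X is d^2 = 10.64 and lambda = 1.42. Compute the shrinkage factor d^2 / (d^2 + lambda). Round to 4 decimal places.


Compute the denominator: 10.64 + 1.42 = 12.0600.
Shrinkage factor = 10.64 / 12.0600 = 0.8823.

0.8823


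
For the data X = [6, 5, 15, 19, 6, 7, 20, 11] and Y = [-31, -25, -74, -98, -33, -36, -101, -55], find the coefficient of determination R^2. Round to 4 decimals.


After computing the OLS fit (b0=-0.8307, b1=-5.0152):
SSres = 13.9391, SStot = 6625.8750.
R^2 = 1 - 13.9391/6625.8750 = 0.9979.

0.9979


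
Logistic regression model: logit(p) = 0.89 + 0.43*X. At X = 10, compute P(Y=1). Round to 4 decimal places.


Linear predictor: z = 0.89 + 0.43 * 10 = 5.1900.
P = 1/(1 + exp(-5.1900)) = 1/(1 + 0.0056) = 0.9945.

0.9945


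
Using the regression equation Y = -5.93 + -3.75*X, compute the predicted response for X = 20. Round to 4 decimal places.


Plug X = 20 into Y = -5.93 + -3.75*X:
Y = -5.93 + -75.0000 = -80.9300.

-80.9300


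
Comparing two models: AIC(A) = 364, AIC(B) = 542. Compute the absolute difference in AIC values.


Absolute difference = |364 - 542| = 178.
The model with lower AIC (A) is preferred.

178


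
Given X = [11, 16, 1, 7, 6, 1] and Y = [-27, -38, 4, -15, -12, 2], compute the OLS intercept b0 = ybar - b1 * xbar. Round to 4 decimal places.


The slope is b1 = -2.7882.
Sample means are xbar = 7.0000 and ybar = -14.3333.
Intercept: b0 = -14.3333 - (-2.7882)(7.0000) = 5.1843.

5.1843


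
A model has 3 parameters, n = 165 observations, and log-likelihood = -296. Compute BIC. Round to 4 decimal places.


ln(165) = 5.105945.
k * ln(n) = 3 * 5.105945 = 15.317835.
-2L = 592.
BIC = 15.317835 + 592 = 607.317835, which rounds to 607.3178.

607.3178


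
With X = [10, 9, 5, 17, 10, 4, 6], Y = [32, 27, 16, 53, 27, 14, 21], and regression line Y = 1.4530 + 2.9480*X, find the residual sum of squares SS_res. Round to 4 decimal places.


For each point, residual = actual - predicted.
Residuals: [1.0670, -0.9850, -0.1930, 1.4310, -3.9330, 0.7550, 1.8590].
Sum of squared residuals = 23.6881.

23.6881


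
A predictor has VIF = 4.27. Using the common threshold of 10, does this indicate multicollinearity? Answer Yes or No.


The threshold is 10.
VIF = 4.27 is < 10.
Multicollinearity indication: No.

No


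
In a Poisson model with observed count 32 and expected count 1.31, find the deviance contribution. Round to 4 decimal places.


Compute y*ln(y/mu) = 32*ln(32/1.31) = 32*3.195709 = 102.262688.
y - mu = 30.69.
D = 2*(102.262688 - (30.69)) = 143.145376, which rounds to 143.1454.

143.1454


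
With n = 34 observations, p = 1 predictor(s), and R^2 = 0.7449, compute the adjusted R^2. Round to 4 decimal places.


Using the formula:
(1 - 0.7449) = 0.2551.
Multiply by 33/32: 0.2551 * 33 = 8.4183, then 8.4183 / 32 = 0.2631.
Adj R^2 = 1 - 0.2631 = 0.7369.

0.7369


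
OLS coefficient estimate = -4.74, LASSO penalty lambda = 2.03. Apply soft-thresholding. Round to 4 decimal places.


Absolute value: |-4.74| = 4.74.
Compare to lambda = 2.03.
Since |beta| > lambda, coefficient = sign(beta)*(|beta| - lambda) = -2.7100.

-2.7100


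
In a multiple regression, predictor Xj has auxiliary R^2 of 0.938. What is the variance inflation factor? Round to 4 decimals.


Using VIF = 1/(1 - R^2_j):
1 - 0.938 = 0.062.
VIF = 16.1290.

16.1290


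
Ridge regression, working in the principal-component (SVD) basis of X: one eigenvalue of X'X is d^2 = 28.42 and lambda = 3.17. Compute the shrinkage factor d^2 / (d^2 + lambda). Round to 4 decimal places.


Compute the denominator: 28.42 + 3.17 = 31.5900.
Shrinkage factor = 28.42 / 31.5900 = 0.8997.

0.8997


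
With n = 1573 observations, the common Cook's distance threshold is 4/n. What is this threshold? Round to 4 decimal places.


Cook's distance cutoff = 4/n = 4/1573.
= 0.0025.

0.0025


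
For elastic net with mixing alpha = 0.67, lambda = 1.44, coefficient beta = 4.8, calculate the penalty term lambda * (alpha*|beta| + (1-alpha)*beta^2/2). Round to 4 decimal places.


L1 component = 0.67 * |4.8| = 3.2160.
L2 component = 0.33 * 4.8^2 / 2 = 3.8016.
Penalty = 1.44 * (3.2160 + 3.8016) = 1.44 * 7.0176 = 10.1053.

10.1053


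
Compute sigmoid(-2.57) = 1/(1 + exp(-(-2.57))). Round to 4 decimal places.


Compute exp(2.5700) = 13.0658.
Sigmoid = 1 / (1 + 13.0658) = 1 / 14.0658 = 0.0711.

0.0711


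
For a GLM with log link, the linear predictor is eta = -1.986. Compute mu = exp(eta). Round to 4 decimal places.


mu = exp(eta) = exp(-1.986).
= 0.1372.

0.1372


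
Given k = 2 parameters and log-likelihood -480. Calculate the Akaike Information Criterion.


AIC = 2*2 - 2*(-480).
= 4 + 960 = 964.

964


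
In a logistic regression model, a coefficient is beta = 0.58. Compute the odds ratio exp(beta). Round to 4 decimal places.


The odds ratio is computed as:
OR = e^(0.58) = 1.7860.

1.7860


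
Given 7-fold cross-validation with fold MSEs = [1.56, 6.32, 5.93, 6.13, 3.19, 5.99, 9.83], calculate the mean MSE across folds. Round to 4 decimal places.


Sum of fold MSEs = 38.9500.
Average = 38.9500 / 7 = 5.5643.

5.5643


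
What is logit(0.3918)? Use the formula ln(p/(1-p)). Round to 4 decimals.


The odds are p/(1-p) = 0.3918 / 0.6082 = 0.6442.
logit(p) = ln(0.6442) = -0.4398.

-0.4398


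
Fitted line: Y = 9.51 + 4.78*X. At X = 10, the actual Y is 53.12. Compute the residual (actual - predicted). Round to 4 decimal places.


Predicted = 9.51 + 4.78 * 10 = 57.3100.
Residual = 53.12 - 57.3100 = -4.1900.

-4.1900


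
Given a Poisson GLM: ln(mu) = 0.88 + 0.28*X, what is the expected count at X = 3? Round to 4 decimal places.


Compute eta = 0.88 + 0.28 * 3 = 1.7200.
Apply inverse link: mu = e^1.7200 = 5.5845.

5.5845


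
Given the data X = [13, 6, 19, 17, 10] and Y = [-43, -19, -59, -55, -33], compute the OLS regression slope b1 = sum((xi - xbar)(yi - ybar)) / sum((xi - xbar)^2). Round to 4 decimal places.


First compute the means: xbar = 13.0000, ybar = -41.8000.
Then S_xx = sum((xi - xbar)^2) = 110.0000.
S_xy = sum((xi - xbar)(yi - ybar)) = -342.0000.
b1 = S_xy / S_xx = -342.0000 / 110.0000 = -3.1091.

-3.1091


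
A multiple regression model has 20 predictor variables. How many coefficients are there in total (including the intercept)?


Total coefficients = number of predictors + 1 (for the intercept).
= 20 + 1 = 21.

21


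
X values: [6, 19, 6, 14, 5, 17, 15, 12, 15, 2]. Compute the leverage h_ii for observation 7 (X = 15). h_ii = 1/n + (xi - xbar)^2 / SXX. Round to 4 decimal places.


Mean of X: xbar = 11.1000.
SXX = 308.9000.
For X = 15: h = 1/10 + (15 - 11.1000)^2/308.9000 = 0.1492.

0.1492


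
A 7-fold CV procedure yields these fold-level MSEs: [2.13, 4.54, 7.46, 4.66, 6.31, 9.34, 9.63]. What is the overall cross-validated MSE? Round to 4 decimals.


Total MSE across folds = 44.0700.
CV-MSE = 44.0700/7 = 6.2957.

6.2957


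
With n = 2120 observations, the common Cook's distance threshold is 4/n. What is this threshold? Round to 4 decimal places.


Using the rule of thumb:
Threshold = 4 / 2120 = 0.0019.

0.0019


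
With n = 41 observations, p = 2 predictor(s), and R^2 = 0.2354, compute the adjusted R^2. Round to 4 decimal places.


Using the formula:
(1 - 0.2354) = 0.7646.
Multiply by 40/38: 0.7646 * 40 = 30.5840, then 30.5840 / 38 = 0.8048.
Adj R^2 = 1 - 0.8048 = 0.1952.

0.1952


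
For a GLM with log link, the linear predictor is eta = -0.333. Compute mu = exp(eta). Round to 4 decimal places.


mu = exp(eta) = exp(-0.333).
= 0.7168.

0.7168


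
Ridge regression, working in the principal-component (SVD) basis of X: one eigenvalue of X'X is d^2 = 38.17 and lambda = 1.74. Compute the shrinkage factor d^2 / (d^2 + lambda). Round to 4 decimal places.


d^2 + lambda = 38.17 + 1.74 = 39.9100.
Shrinkage factor = 38.17/39.9100 = 0.9564.

0.9564


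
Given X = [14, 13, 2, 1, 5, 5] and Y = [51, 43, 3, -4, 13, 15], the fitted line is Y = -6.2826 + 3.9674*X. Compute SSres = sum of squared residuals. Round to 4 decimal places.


Compute predicted values, then residuals = yi - yhat_i.
Residuals: [1.7390, -2.2936, 1.3478, -1.6848, -0.5544, 1.4456].
SSres = sum(residual^2) = 15.3370.

15.3370


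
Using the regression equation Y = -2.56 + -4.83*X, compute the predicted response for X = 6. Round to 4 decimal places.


Plug X = 6 into Y = -2.56 + -4.83*X:
Y = -2.56 + -28.9800 = -31.5400.

-31.5400


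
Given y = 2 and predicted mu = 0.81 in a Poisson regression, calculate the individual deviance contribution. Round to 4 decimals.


y/mu = 2/0.81 = 2.469136 (approx.), and ln(2/0.81) = 0.903868.
y * ln(y/mu) = 2 * 0.903868 = 1.807736.
y - mu = 1.19.
D = 2 * (1.807736 - 1.19) = 1.235472, which rounds to 1.2355.

1.2355


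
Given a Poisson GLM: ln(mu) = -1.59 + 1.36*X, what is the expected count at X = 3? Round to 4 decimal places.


Compute eta = -1.59 + 1.36 * 3 = 2.4900.
Apply inverse link: mu = e^2.4900 = 12.0613.

12.0613


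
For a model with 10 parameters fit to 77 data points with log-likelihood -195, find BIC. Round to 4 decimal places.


ln(77) = 4.343805.
k * ln(n) = 10 * 4.343805 = 43.438050.
-2L = 390.
BIC = 43.438050 + 390 = 433.438050, which rounds to 433.4381.

433.4381


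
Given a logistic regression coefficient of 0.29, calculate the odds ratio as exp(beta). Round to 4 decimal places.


The odds ratio is computed as:
OR = e^(0.29) = 1.3364.

1.3364


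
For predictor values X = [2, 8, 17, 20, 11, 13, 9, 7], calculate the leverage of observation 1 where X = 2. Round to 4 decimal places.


Compute xbar = 10.8750 with n = 8 observations.
SXX = 230.8750.
Leverage = 1/8 + (2 - 10.8750)^2/230.8750 = 0.4662.

0.4662


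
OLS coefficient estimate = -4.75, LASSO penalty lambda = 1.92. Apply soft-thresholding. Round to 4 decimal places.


Check: |-4.75| = 4.75 vs lambda = 1.92.
Since |beta| > lambda, coefficient = sign(beta)*(|beta| - lambda) = -2.8300.
Soft-thresholded coefficient = -2.8300.

-2.8300


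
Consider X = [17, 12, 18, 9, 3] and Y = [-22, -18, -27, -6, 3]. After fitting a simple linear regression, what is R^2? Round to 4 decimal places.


Fit the OLS line: b0 = 9.0836, b1 = -1.9562.
SSres = 24.9111.
SStot = 602.0000.
R^2 = 1 - 24.9111/602.0000 = 0.9586.

0.9586


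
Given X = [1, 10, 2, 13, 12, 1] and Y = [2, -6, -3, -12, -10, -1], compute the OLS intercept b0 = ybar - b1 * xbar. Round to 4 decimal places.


The slope is b1 = -0.8822.
Sample means are xbar = 6.5000 and ybar = -5.0000.
Intercept: b0 = -5.0000 - (-0.8822)(6.5000) = 0.7341.

0.7341


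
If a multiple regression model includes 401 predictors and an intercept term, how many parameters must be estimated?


Each predictor gets one coefficient, plus one intercept.
Total parameters = 401 + 1 = 402.

402


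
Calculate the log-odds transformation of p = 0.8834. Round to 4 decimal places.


1 - p = 0.1166.
p/(1-p) = 7.5763.
logit = ln(7.5763) = 2.0250.

2.0250


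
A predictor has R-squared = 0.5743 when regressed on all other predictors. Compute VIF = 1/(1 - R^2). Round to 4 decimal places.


Using VIF = 1/(1 - R^2_j):
1 - 0.5743 = 0.4257.
VIF = 2.3491.

2.3491


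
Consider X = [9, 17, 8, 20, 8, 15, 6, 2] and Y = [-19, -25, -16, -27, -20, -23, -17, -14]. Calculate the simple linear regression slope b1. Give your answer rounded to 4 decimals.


Calculate xbar = 10.6250, ybar = -20.1250.
S_xx = 259.8750, S_xy = -188.3750.
Using b1 = S_xy / S_xx = -188.3750 / 259.8750, we get b1 = -0.7249.

-0.7249


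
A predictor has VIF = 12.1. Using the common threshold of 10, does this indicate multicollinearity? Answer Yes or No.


The threshold is 10.
VIF = 12.1 is >= 10.
Multicollinearity indication: Yes.

Yes


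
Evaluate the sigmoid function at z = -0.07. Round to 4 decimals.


First, exp(0.0700) = 1.0725.
Then sigma(z) = 1/(1 + 1.0725) = 0.4825.

0.4825


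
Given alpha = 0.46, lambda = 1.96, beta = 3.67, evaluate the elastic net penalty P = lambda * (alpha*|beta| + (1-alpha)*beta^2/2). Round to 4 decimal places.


L1 component = 0.46 * |3.67| = 1.6882.
L2 component = 0.54 * 3.67^2 / 2 = 3.6366.
Penalty = 1.96 * (1.6882 + 3.6366) = 1.96 * 5.3248 = 10.4366.

10.4366


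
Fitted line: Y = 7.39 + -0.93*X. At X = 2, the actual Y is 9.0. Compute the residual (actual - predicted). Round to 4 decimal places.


Compute yhat = 7.39 + (-0.93)(2) = 5.5300.
Residual = actual - predicted = 9.0 - 5.5300 = 3.4700.

3.4700


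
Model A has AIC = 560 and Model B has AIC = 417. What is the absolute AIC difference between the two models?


Absolute difference = |560 - 417| = 143.
The model with lower AIC (B) is preferred.

143


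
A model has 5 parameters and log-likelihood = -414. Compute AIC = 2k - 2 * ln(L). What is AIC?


Compute:
2k = 2*5 = 10.
-2*loglik = -2*(-414) = 828.
AIC = 10 + 828 = 838.

838


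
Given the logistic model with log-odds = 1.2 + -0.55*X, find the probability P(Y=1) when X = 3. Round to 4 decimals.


z = 1.2 + -0.55 * 3 = -0.4500.
Sigmoid: P = 1 / (1 + exp(0.4500)) = 0.3894.

0.3894


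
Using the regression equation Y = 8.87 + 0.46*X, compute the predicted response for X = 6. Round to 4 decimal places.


Substitute X = 6 into the equation:
Y = 8.87 + 0.46 * 6 = 8.87 + 2.7600 = 11.6300.

11.6300


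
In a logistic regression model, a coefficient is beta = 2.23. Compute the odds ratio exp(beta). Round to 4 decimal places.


exp(2.23) = 9.2999.
So the odds ratio is 9.2999.

9.2999


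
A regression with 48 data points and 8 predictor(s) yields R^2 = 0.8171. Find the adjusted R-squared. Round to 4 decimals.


Using the formula:
(1 - 0.8171) = 0.1829.
Multiply by 47/39: 0.1829 * 47 = 8.5963, then 8.5963 / 39 = 0.2204.
Adj R^2 = 1 - 0.2204 = 0.7796.

0.7796


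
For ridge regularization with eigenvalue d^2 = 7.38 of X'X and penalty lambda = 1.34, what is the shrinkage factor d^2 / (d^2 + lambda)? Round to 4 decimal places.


d^2 + lambda = 7.38 + 1.34 = 8.7200.
Shrinkage factor = 7.38/8.7200 = 0.8463.

0.8463


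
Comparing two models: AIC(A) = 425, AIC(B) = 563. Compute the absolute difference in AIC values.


Compute |425 - 563| = 138.
Model A has the smaller AIC.

138


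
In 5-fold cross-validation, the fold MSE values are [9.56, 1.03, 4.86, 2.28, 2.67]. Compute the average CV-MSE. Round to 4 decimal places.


Total MSE across folds = 20.4000.
CV-MSE = 20.4000/5 = 4.0800.

4.0800


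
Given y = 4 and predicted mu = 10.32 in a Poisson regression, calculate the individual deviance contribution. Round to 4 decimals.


y/mu = 4/10.32 = 0.387597 (approx.), and ln(4/10.32) = -0.947789.
y * ln(y/mu) = 4 * -0.947789 = -3.791156.
y - mu = -6.32.
D = 2 * (-3.791156 - -6.32) = 5.057688, which rounds to 5.0577.

5.0577


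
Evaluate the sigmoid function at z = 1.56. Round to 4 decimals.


First, exp(-1.5600) = 0.2101.
Then sigma(z) = 1/(1 + 0.2101) = 0.8264.

0.8264


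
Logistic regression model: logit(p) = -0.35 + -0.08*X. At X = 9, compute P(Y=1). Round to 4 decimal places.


Compute z = -0.35 + (-0.08)(9) = -1.0700.
exp(-z) = 2.9154.
P = 1/(1 + 2.9154) = 0.2554.

0.2554


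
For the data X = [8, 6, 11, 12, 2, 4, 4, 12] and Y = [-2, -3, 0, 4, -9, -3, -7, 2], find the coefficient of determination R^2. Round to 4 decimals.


Fit the OLS line: b0 = -9.8180, b1 = 1.0262.
SSres = 15.7998.
SStot = 131.5000.
R^2 = 1 - 15.7998/131.5000 = 0.8798.

0.8798


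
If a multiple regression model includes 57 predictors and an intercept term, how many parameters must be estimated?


Each predictor gets one coefficient, plus one intercept.
Total parameters = 57 + 1 = 58.

58


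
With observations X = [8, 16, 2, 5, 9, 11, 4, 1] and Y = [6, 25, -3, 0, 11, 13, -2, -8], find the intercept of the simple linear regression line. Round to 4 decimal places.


Compute b1 = 2.1250 from the OLS formula.
With xbar = 7.0000 and ybar = 5.2500, the intercept is:
b0 = 5.2500 - 2.1250 * 7.0000 = -9.6250.

-9.6250


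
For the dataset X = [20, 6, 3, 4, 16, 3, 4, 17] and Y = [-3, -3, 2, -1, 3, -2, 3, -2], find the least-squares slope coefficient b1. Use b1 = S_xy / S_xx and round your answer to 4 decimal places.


The sample means are xbar = 9.1250 and ybar = -0.3750.
Compute S_xx = 364.8750 and S_xy = -28.6250.
Slope b1 = S_xy / S_xx = -28.6250 / 364.8750 = -0.0785.

-0.0785


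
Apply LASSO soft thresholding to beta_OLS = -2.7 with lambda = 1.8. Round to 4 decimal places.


|beta_OLS| = 2.7.
lambda = 1.8.
Since |beta| > lambda, coefficient = sign(beta)*(|beta| - lambda) = -0.9000.
Result = -0.9000.

-0.9000


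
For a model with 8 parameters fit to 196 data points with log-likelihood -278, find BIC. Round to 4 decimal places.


k * ln(n) = 8 * ln(196) = 8 * 5.278115 = 42.224920.
-2 * loglik = -2 * (-278) = 556.
BIC = 42.224920 + 556 = 598.224920, which rounds to 598.2249.

598.2249


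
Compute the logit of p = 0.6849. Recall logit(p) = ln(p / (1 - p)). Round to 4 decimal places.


The odds are p/(1-p) = 0.6849 / 0.3151 = 2.1736.
logit(p) = ln(2.1736) = 0.7764.

0.7764


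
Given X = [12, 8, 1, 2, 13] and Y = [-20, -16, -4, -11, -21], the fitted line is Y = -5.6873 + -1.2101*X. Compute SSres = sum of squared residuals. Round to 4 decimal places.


Predicted values from Y = -5.6873 + -1.2101*X.
Residuals: [0.2085, -0.6319, 2.8974, -2.8925, 0.4186].
SSres = 17.3795.

17.3795


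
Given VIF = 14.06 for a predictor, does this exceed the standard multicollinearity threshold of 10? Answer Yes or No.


Compare VIF = 14.06 to the threshold of 10.
14.06 >= 10, so the answer is Yes.

Yes


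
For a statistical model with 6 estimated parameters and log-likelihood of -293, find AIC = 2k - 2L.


AIC = 2*6 - 2*(-293).
= 12 + 586 = 598.

598


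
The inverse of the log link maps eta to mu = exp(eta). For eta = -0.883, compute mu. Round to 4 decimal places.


Apply the inverse link:
mu = e^-0.883 = 0.4135.

0.4135


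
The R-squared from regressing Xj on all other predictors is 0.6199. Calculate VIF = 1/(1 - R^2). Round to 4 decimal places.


Denominator: 1 - 0.6199 = 0.3801.
VIF = 1 / 0.3801 = 2.6309.

2.6309


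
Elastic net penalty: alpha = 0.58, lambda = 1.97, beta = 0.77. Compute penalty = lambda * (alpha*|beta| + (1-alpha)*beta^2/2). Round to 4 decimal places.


L1 component = 0.58 * |0.77| = 0.4466.
L2 component = 0.42 * 0.77^2 / 2 = 0.1245.
Penalty = 1.97 * (0.4466 + 0.1245) = 1.97 * 0.5711 = 1.1251.

1.1251


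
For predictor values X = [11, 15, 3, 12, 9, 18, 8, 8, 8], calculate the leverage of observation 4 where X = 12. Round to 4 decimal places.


n = 9, xbar = 10.2222.
SXX = sum((xi - xbar)^2) = 155.5556.
h = 1/9 + (12 - 10.2222)^2 / 155.5556 = 0.1314.

0.1314


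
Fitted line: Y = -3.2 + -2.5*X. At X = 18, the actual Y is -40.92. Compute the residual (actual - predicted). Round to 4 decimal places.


Predicted = -3.2 + -2.5 * 18 = -48.2000.
Residual = -40.92 - -48.2000 = 7.2800.

7.2800


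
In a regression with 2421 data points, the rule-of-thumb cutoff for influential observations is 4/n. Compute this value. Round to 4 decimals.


Using the rule of thumb:
Threshold = 4 / 2421 = 0.0017.

0.0017


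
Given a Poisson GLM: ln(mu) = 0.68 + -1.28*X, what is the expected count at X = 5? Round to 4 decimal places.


Compute eta = 0.68 + -1.28 * 5 = -5.7200.
Apply inverse link: mu = e^-5.7200 = 0.0033.

0.0033


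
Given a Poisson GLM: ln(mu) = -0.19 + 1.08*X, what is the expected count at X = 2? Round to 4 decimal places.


eta = -0.19 + 1.08 * 2 = 1.9700.
mu = exp(1.9700) = 7.1707.

7.1707


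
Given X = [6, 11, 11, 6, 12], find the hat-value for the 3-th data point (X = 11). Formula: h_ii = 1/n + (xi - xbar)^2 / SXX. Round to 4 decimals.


Mean of X: xbar = 9.2000.
SXX = 34.8000.
For X = 11: h = 1/5 + (11 - 9.2000)^2/34.8000 = 0.2931.

0.2931


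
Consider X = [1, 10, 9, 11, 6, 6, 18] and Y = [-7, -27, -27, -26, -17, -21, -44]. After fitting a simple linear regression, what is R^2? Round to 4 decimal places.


After computing the OLS fit (b0=-5.7551, b1=-2.1101):
SSres = 23.4002, SStot = 768.8571.
R^2 = 1 - 23.4002/768.8571 = 0.9696.

0.9696


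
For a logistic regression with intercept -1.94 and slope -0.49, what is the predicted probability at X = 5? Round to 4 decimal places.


Linear predictor: z = -1.94 + -0.49 * 5 = -4.3900.
P = 1/(1 + exp(4.3900)) = 1/(1 + 80.6404) = 0.0122.

0.0122


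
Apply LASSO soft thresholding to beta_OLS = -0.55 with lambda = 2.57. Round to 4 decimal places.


Absolute value: |-0.55| = 0.55.
Compare to lambda = 2.57.
Since |beta| <= lambda, the coefficient is set to 0.

0.0000


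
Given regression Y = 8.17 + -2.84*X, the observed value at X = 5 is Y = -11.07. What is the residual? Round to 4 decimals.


Predicted = 8.17 + -2.84 * 5 = -6.0300.
Residual = -11.07 - -6.0300 = -5.0400.

-5.0400


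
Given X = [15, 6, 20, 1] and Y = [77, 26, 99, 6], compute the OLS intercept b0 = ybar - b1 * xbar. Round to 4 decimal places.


Compute b1 = 5.0362 from the OLS formula.
With xbar = 10.5000 and ybar = 52.0000, the intercept is:
b0 = 52.0000 - 5.0362 * 10.5000 = -0.8801.

-0.8801


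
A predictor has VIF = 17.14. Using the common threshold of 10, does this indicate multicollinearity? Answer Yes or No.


The threshold is 10.
VIF = 17.14 is >= 10.
Multicollinearity indication: Yes.

Yes


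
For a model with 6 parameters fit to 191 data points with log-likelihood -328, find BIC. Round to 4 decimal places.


Compute k*ln(n) = 6*ln(191) = 6*5.252273 = 31.513638.
Then -2*loglik = 656.
BIC = 31.513638 + 656 = 687.513638, which rounds to 687.5136.

687.5136


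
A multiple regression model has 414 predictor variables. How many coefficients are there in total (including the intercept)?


Total coefficients = number of predictors + 1 (for the intercept).
= 414 + 1 = 415.

415


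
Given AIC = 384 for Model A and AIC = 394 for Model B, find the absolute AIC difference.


Compute |384 - 394| = 10.
Model A has the smaller AIC.

10


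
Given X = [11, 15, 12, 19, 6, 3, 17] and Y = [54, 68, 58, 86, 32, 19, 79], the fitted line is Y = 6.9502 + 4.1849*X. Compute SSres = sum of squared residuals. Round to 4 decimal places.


Compute predicted values, then residuals = yi - yhat_i.
Residuals: [1.0159, -1.7237, 0.8310, -0.4633, -0.0596, -0.5049, 0.9065].
SSres = sum(residual^2) = 5.9886.

5.9886


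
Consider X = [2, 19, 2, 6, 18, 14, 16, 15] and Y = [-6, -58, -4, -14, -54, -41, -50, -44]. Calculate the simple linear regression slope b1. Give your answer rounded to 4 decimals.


First compute the means: xbar = 11.5000, ybar = -33.8750.
Then S_xx = sum((xi - xbar)^2) = 348.0000.
S_xy = sum((xi - xbar)(yi - ybar)) = -1095.5000.
b1 = S_xy / S_xx = -1095.5000 / 348.0000 = -3.1480.

-3.1480


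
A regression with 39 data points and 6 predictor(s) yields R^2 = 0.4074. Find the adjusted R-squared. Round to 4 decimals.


Adjusted R^2 = 1 - (1 - R^2) * (n-1)/(n-p-1).
(1 - R^2) = 0.5926.
(n-1)/(n-p-1) = 38/32.
(1 - R^2) * (n-1) = 0.5926 * 38 = 22.5188.
Divide by (n-p-1): 22.5188 / 32 = 0.7037.
Adj R^2 = 1 - 0.7037 = 0.2963.

0.2963


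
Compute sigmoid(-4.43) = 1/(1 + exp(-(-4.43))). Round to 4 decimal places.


First, exp(4.4300) = 83.9314.
Then sigma(z) = 1/(1 + 83.9314) = 0.0118.

0.0118


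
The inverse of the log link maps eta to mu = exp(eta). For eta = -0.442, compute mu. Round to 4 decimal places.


The inverse log link gives:
mu = exp(-0.442) = 0.6427.

0.6427


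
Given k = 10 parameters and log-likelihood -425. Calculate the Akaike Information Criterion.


Compute:
2k = 2*10 = 20.
-2*loglik = -2*(-425) = 850.
AIC = 20 + 850 = 870.

870


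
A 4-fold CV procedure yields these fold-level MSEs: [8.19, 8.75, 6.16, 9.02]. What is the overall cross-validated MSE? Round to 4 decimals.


Add all fold MSEs: 32.1200.
Divide by k = 4: 32.1200/4 = 8.0300.

8.0300
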